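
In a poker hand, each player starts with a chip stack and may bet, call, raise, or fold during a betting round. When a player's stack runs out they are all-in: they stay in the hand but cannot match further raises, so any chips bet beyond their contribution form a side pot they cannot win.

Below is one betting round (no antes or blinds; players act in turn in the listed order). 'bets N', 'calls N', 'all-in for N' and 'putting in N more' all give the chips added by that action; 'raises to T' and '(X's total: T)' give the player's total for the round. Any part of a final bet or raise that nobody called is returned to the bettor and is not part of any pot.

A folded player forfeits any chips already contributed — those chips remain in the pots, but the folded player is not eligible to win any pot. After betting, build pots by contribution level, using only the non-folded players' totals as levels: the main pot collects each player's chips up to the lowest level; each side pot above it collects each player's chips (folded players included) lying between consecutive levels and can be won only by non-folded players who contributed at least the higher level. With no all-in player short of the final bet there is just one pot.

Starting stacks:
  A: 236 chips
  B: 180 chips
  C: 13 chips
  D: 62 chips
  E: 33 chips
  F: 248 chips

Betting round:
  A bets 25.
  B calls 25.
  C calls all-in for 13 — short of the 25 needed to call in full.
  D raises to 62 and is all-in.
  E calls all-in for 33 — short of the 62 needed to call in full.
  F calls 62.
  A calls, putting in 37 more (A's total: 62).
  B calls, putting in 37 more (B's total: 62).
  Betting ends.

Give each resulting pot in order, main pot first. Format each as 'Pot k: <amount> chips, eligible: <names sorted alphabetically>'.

Pot 1: 78 chips, eligible: A, B, C, D, E, F
Pot 2: 100 chips, eligible: A, B, D, E, F
Pot 3: 116 chips, eligible: A, B, D, F

Derivation:
Contributions: A=62, B=62, C=13, D=62, E=33, F=62
Pot levels (distinct totals of non-folded players): 13, 33, 62
Layer 1-13: 13 each from A, B, C, D, E, F = 13*6 = 78 chips; eligible A, B, C, D, E, F
Layer 14-33: 20 each from A, B, D, E, F = 20*5 = 100 chips; eligible A, B, D, E, F
Layer 34-62: 29 each from A, B, D, F = 29*4 = 116 chips; eligible A, B, D, F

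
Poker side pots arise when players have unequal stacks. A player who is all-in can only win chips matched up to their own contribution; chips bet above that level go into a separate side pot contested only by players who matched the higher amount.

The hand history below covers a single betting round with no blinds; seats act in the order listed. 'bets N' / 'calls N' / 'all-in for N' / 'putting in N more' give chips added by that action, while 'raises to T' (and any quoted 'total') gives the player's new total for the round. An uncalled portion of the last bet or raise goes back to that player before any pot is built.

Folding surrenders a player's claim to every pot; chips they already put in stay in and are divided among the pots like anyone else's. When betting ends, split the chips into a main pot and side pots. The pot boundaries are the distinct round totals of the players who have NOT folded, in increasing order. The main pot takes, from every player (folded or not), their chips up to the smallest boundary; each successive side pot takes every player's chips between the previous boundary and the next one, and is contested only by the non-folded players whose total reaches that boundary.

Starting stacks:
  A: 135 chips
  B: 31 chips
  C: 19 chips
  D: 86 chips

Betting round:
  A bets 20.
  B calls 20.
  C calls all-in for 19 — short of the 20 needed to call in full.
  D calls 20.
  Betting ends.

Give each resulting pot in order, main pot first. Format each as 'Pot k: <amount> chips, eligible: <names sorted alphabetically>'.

Pot 1: 76 chips, eligible: A, B, C, D
Pot 2: 3 chips, eligible: A, B, D

Derivation:
Contributions: A=20, B=20, C=19, D=20
Pot levels (distinct totals of non-folded players): 19, 20
Layer 1-19: 19 each from A, B, C, D = 19*4 = 76 chips; eligible A, B, C, D
Layer 20-20: 1 each from A, B, D = 1*3 = 3 chips; eligible A, B, D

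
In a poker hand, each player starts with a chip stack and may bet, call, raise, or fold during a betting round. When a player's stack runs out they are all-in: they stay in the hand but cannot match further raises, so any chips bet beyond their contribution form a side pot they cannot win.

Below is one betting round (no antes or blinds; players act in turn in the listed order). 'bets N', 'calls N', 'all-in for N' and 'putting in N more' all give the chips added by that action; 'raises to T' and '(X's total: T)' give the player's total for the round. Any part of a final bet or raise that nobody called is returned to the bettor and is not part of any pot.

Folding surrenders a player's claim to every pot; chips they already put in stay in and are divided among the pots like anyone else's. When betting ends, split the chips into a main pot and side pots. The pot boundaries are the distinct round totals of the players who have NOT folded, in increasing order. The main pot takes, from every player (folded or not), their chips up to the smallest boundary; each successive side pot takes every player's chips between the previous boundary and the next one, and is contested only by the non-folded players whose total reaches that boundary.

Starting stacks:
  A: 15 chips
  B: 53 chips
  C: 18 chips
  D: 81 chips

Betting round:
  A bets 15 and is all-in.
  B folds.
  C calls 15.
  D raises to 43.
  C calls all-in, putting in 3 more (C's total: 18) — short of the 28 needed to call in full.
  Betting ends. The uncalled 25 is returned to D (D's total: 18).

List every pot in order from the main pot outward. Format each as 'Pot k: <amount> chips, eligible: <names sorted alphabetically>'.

Contributions (after 25 returned to D): A=15, C=18, D=18
Folded: B
Pot levels (distinct totals of non-folded players): 15, 18
Layer 1-15: 15 each from A, C, D = 15*3 = 45 chips; eligible A, C, D
Layer 16-18: 3 each from C, D = 3*2 = 6 chips; eligible C, D

Pot 1: 45 chips, eligible: A, C, D
Pot 2: 6 chips, eligible: C, D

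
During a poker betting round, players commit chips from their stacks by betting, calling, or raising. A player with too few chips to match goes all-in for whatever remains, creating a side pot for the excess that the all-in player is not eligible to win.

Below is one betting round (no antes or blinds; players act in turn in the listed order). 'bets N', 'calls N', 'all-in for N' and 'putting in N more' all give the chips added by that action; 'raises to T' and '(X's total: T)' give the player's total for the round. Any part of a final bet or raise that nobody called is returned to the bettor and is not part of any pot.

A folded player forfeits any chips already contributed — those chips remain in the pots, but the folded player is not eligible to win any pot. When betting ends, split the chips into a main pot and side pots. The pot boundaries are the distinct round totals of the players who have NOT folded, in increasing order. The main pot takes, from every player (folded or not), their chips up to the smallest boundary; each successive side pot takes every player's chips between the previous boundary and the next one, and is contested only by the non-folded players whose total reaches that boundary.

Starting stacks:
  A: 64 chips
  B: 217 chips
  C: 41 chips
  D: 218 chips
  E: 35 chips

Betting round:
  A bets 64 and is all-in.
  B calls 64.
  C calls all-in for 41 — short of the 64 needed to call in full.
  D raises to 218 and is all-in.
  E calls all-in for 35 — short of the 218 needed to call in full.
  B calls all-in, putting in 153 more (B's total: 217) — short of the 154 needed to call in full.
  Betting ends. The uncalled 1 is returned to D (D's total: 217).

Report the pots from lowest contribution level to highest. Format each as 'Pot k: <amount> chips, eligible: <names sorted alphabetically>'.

Contributions (after 1 returned to D): A=64, B=217, C=41, D=217, E=35
Pot levels (distinct totals of non-folded players): 35, 41, 64, 217
Layer 1-35: 35 each from A, B, C, D, E = 35*5 = 175 chips; eligible A, B, C, D, E
Layer 36-41: 6 each from A, B, C, D = 6*4 = 24 chips; eligible A, B, C, D
Layer 42-64: 23 each from A, B, D = 23*3 = 69 chips; eligible A, B, D
Layer 65-217: 153 each from B, D = 153*2 = 306 chips; eligible B, D

Pot 1: 175 chips, eligible: A, B, C, D, E
Pot 2: 24 chips, eligible: A, B, C, D
Pot 3: 69 chips, eligible: A, B, D
Pot 4: 306 chips, eligible: B, D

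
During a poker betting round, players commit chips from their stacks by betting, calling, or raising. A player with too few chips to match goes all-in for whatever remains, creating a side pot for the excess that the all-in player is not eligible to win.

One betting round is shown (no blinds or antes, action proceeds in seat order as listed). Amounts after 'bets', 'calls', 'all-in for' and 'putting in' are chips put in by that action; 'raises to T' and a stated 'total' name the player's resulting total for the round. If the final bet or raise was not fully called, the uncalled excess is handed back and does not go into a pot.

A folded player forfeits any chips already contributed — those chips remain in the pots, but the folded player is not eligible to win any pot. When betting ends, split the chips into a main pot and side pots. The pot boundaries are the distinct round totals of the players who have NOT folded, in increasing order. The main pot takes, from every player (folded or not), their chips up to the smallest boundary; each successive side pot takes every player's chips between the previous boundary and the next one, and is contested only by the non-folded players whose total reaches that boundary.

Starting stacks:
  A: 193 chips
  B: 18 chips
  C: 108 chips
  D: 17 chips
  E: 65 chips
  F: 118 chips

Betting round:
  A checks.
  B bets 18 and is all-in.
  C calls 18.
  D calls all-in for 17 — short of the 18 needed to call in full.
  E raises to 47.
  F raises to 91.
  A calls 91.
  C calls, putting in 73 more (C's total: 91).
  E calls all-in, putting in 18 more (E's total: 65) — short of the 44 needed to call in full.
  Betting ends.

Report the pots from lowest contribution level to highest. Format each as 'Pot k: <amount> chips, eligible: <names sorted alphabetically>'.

Contributions: A=91, B=18, C=91, D=17, E=65, F=91
Pot levels (distinct totals of non-folded players): 17, 18, 65, 91
Layer 1-17: 17 each from A, B, C, D, E, F = 17*6 = 102 chips; eligible A, B, C, D, E, F
Layer 18-18: 1 each from A, B, C, E, F = 1*5 = 5 chips; eligible A, B, C, E, F
Layer 19-65: 47 each from A, C, E, F = 47*4 = 188 chips; eligible A, C, E, F
Layer 66-91: 26 each from A, C, F = 26*3 = 78 chips; eligible A, C, F

Pot 1: 102 chips, eligible: A, B, C, D, E, F
Pot 2: 5 chips, eligible: A, B, C, E, F
Pot 3: 188 chips, eligible: A, C, E, F
Pot 4: 78 chips, eligible: A, C, F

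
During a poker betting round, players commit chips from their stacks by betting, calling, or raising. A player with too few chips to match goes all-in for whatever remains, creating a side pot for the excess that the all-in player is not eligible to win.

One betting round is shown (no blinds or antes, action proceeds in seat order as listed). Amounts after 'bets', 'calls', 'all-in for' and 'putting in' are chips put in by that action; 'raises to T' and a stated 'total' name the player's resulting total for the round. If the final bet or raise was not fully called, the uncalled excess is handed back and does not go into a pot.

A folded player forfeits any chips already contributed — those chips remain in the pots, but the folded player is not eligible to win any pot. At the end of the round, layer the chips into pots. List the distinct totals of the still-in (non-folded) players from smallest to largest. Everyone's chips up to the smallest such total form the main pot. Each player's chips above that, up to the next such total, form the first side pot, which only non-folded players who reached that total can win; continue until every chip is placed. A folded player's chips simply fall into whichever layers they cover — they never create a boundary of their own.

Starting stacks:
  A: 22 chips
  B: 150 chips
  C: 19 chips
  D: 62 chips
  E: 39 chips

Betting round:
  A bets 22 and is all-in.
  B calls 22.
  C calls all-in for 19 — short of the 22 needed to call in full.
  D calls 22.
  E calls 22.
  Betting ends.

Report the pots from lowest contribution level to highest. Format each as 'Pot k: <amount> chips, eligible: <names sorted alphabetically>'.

Pot 1: 95 chips, eligible: A, B, C, D, E
Pot 2: 12 chips, eligible: A, B, D, E

Derivation:
Contributions: A=22, B=22, C=19, D=22, E=22
Pot levels (distinct totals of non-folded players): 19, 22
Layer 1-19: 19 each from A, B, C, D, E = 19*5 = 95 chips; eligible A, B, C, D, E
Layer 20-22: 3 each from A, B, D, E = 3*4 = 12 chips; eligible A, B, D, E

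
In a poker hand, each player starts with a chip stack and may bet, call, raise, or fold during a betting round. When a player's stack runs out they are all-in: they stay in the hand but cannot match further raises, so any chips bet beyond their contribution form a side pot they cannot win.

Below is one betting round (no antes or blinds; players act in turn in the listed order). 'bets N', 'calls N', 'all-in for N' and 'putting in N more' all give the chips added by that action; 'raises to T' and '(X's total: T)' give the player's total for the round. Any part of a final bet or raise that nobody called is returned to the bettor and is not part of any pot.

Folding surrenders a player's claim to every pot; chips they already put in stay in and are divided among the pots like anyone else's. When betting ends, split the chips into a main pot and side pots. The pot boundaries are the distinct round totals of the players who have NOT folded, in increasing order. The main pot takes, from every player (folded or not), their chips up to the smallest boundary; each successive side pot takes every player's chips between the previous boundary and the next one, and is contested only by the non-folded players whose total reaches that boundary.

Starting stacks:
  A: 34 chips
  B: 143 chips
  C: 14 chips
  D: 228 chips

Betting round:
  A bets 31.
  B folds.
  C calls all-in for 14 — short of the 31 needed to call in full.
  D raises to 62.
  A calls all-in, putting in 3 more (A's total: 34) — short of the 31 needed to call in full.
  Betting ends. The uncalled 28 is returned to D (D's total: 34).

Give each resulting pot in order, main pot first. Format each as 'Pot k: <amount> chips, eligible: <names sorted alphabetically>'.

Pot 1: 42 chips, eligible: A, C, D
Pot 2: 40 chips, eligible: A, D

Derivation:
Contributions (after 28 returned to D): A=34, C=14, D=34
Folded: B
Pot levels (distinct totals of non-folded players): 14, 34
Layer 1-14: 14 each from A, C, D = 14*3 = 42 chips; eligible A, C, D
Layer 15-34: 20 each from A, D = 20*2 = 40 chips; eligible A, D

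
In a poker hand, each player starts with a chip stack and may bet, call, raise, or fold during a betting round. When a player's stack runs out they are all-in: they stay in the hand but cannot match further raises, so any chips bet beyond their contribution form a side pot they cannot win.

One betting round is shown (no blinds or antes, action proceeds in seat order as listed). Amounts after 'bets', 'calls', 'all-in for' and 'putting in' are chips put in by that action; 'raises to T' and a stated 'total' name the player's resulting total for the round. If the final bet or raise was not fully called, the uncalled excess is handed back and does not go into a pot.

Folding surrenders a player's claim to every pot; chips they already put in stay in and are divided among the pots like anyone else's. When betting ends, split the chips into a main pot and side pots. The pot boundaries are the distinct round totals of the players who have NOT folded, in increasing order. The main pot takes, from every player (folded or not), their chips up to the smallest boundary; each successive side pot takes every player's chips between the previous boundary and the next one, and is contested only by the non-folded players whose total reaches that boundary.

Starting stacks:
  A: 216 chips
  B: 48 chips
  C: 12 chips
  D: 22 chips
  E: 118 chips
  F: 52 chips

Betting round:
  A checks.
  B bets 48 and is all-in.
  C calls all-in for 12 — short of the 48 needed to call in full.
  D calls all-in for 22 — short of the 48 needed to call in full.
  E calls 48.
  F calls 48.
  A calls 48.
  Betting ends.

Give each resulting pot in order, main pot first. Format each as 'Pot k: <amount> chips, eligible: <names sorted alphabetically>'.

Contributions: A=48, B=48, C=12, D=22, E=48, F=48
Pot levels (distinct totals of non-folded players): 12, 22, 48
Layer 1-12: 12 each from A, B, C, D, E, F = 12*6 = 72 chips; eligible A, B, C, D, E, F
Layer 13-22: 10 each from A, B, D, E, F = 10*5 = 50 chips; eligible A, B, D, E, F
Layer 23-48: 26 each from A, B, E, F = 26*4 = 104 chips; eligible A, B, E, F

Pot 1: 72 chips, eligible: A, B, C, D, E, F
Pot 2: 50 chips, eligible: A, B, D, E, F
Pot 3: 104 chips, eligible: A, B, E, F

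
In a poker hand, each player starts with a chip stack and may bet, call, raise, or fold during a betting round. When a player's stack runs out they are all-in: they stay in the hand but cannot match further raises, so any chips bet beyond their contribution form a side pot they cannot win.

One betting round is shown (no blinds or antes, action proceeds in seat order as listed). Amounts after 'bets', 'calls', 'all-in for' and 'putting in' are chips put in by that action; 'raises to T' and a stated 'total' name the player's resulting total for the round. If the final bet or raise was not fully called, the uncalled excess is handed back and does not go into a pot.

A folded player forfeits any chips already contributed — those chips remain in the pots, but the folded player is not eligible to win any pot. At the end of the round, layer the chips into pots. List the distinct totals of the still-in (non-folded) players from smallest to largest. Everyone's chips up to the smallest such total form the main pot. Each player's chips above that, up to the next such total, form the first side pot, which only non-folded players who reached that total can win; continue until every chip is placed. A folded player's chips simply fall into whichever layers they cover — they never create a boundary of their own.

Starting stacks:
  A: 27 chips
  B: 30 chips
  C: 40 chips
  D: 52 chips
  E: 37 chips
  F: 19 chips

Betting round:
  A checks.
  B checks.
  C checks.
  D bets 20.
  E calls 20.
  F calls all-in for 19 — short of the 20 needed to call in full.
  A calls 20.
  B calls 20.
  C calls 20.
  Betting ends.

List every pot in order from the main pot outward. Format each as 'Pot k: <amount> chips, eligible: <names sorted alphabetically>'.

Pot 1: 114 chips, eligible: A, B, C, D, E, F
Pot 2: 5 chips, eligible: A, B, C, D, E

Derivation:
Contributions: A=20, B=20, C=20, D=20, E=20, F=19
Pot levels (distinct totals of non-folded players): 19, 20
Layer 1-19: 19 each from A, B, C, D, E, F = 19*6 = 114 chips; eligible A, B, C, D, E, F
Layer 20-20: 1 each from A, B, C, D, E = 1*5 = 5 chips; eligible A, B, C, D, E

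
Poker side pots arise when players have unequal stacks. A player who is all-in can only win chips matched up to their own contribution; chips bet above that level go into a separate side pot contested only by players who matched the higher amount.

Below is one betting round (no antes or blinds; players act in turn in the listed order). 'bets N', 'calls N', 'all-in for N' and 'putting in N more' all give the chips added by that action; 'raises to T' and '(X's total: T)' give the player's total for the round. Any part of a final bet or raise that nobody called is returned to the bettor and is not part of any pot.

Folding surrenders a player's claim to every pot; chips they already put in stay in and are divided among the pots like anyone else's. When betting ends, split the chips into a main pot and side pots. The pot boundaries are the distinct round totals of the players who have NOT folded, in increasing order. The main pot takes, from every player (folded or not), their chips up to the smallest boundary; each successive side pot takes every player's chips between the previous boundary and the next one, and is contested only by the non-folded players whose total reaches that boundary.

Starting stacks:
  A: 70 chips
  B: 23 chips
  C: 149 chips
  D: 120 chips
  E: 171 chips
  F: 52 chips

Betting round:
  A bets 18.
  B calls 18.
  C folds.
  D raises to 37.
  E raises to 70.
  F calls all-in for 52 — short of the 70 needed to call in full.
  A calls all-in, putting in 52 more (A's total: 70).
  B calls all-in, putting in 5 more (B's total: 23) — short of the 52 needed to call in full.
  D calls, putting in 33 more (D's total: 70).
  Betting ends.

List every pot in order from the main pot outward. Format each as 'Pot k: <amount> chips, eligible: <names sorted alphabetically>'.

Pot 1: 115 chips, eligible: A, B, D, E, F
Pot 2: 116 chips, eligible: A, D, E, F
Pot 3: 54 chips, eligible: A, D, E

Derivation:
Contributions: A=70, B=23, D=70, E=70, F=52
Folded: C
Pot levels (distinct totals of non-folded players): 23, 52, 70
Layer 1-23: 23 each from A, B, D, E, F = 23*5 = 115 chips; eligible A, B, D, E, F
Layer 24-52: 29 each from A, D, E, F = 29*4 = 116 chips; eligible A, D, E, F
Layer 53-70: 18 each from A, D, E = 18*3 = 54 chips; eligible A, D, E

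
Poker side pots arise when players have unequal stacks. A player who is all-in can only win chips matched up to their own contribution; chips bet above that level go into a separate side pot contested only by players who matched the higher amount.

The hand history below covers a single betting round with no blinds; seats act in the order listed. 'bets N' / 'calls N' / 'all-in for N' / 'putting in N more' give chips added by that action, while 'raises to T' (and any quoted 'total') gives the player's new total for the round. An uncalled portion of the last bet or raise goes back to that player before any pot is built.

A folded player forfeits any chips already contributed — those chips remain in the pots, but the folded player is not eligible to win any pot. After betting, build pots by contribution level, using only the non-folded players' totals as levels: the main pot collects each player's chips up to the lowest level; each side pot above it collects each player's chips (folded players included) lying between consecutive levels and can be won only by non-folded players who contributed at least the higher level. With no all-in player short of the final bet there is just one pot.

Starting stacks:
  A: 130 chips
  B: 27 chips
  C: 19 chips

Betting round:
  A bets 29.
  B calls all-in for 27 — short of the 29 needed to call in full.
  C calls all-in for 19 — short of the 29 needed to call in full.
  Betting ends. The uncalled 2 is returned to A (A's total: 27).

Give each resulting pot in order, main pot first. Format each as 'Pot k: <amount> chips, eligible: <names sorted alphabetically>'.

Pot 1: 57 chips, eligible: A, B, C
Pot 2: 16 chips, eligible: A, B

Derivation:
Contributions (after 2 returned to A): A=27, B=27, C=19
Pot levels (distinct totals of non-folded players): 19, 27
Layer 1-19: 19 each from A, B, C = 19*3 = 57 chips; eligible A, B, C
Layer 20-27: 8 each from A, B = 8*2 = 16 chips; eligible A, B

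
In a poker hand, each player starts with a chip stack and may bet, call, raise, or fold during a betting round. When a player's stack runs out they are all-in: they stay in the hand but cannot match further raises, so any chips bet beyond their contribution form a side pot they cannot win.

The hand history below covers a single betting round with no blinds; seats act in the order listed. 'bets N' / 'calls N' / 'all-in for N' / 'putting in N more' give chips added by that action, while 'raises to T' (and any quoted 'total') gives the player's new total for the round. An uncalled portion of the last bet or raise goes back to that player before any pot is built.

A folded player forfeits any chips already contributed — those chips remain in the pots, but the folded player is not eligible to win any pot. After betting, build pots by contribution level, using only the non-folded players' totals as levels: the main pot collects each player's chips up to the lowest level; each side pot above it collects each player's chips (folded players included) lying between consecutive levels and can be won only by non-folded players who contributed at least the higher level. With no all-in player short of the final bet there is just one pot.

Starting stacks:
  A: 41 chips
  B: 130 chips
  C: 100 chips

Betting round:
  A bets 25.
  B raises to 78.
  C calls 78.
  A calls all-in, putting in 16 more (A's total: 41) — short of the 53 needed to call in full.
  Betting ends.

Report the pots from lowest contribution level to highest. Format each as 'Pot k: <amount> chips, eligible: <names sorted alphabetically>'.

Contributions: A=41, B=78, C=78
Pot levels (distinct totals of non-folded players): 41, 78
Layer 1-41: 41 each from A, B, C = 41*3 = 123 chips; eligible A, B, C
Layer 42-78: 37 each from B, C = 37*2 = 74 chips; eligible B, C

Pot 1: 123 chips, eligible: A, B, C
Pot 2: 74 chips, eligible: B, C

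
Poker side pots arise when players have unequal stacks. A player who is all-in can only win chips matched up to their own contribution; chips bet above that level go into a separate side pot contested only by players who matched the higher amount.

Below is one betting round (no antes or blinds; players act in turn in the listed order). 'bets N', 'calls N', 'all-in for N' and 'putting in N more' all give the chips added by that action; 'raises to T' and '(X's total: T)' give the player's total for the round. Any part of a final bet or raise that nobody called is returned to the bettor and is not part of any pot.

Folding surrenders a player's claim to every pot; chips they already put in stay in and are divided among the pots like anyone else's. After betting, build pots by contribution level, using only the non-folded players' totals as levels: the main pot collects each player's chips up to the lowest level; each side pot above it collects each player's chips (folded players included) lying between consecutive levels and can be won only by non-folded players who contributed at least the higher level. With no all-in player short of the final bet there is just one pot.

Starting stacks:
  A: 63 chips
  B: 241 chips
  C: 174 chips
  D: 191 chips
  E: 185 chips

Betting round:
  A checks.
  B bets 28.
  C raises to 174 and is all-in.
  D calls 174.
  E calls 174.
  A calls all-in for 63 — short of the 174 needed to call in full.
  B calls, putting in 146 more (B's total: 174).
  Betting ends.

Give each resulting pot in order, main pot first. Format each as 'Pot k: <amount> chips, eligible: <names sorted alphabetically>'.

Pot 1: 315 chips, eligible: A, B, C, D, E
Pot 2: 444 chips, eligible: B, C, D, E

Derivation:
Contributions: A=63, B=174, C=174, D=174, E=174
Pot levels (distinct totals of non-folded players): 63, 174
Layer 1-63: 63 each from A, B, C, D, E = 63*5 = 315 chips; eligible A, B, C, D, E
Layer 64-174: 111 each from B, C, D, E = 111*4 = 444 chips; eligible B, C, D, E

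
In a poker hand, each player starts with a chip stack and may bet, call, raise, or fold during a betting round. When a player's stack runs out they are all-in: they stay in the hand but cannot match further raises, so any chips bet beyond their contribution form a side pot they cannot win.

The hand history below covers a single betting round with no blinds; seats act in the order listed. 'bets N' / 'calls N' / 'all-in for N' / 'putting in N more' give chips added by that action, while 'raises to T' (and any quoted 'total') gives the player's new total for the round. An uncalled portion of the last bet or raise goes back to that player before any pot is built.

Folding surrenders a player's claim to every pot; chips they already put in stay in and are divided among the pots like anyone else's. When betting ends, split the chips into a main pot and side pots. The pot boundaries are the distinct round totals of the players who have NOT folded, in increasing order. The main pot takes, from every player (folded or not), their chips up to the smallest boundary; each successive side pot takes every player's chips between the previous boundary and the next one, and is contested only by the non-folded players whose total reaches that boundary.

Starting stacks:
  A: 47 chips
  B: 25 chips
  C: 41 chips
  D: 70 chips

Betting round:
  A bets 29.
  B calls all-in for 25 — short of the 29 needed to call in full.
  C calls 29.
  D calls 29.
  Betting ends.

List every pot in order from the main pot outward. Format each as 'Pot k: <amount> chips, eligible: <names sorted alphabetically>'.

Pot 1: 100 chips, eligible: A, B, C, D
Pot 2: 12 chips, eligible: A, C, D

Derivation:
Contributions: A=29, B=25, C=29, D=29
Pot levels (distinct totals of non-folded players): 25, 29
Layer 1-25: 25 each from A, B, C, D = 25*4 = 100 chips; eligible A, B, C, D
Layer 26-29: 4 each from A, C, D = 4*3 = 12 chips; eligible A, C, D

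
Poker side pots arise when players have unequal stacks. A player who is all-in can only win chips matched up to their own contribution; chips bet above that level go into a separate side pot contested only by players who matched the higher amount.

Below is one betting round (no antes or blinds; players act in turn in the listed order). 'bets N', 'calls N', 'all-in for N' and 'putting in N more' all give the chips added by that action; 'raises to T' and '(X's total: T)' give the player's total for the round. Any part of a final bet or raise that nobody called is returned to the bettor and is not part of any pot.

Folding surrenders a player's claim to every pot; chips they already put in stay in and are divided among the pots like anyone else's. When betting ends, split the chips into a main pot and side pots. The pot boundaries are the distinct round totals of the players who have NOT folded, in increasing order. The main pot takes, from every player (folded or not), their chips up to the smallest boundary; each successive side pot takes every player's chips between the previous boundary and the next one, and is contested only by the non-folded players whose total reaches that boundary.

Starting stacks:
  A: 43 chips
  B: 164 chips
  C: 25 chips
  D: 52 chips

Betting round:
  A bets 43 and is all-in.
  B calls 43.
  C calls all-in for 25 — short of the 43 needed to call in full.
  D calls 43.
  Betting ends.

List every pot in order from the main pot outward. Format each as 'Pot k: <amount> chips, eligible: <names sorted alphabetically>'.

Contributions: A=43, B=43, C=25, D=43
Pot levels (distinct totals of non-folded players): 25, 43
Layer 1-25: 25 each from A, B, C, D = 25*4 = 100 chips; eligible A, B, C, D
Layer 26-43: 18 each from A, B, D = 18*3 = 54 chips; eligible A, B, D

Pot 1: 100 chips, eligible: A, B, C, D
Pot 2: 54 chips, eligible: A, B, D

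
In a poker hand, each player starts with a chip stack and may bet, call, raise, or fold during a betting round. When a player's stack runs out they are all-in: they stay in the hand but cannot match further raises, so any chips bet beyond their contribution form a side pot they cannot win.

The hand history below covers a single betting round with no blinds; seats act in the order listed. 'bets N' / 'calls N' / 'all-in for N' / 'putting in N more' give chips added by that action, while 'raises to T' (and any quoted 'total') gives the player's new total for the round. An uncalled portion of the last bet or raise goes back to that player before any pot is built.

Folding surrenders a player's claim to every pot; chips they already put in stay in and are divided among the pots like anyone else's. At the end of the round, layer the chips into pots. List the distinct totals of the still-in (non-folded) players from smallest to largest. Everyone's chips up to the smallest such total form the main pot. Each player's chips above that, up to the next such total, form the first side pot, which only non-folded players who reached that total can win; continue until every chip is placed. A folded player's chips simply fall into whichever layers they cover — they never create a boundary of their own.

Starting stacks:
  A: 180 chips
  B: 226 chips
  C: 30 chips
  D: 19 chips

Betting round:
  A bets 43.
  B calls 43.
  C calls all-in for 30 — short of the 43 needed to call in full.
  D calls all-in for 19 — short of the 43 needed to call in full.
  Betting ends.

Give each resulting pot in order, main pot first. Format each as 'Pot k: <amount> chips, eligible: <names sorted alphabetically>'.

Pot 1: 76 chips, eligible: A, B, C, D
Pot 2: 33 chips, eligible: A, B, C
Pot 3: 26 chips, eligible: A, B

Derivation:
Contributions: A=43, B=43, C=30, D=19
Pot levels (distinct totals of non-folded players): 19, 30, 43
Layer 1-19: 19 each from A, B, C, D = 19*4 = 76 chips; eligible A, B, C, D
Layer 20-30: 11 each from A, B, C = 11*3 = 33 chips; eligible A, B, C
Layer 31-43: 13 each from A, B = 13*2 = 26 chips; eligible A, B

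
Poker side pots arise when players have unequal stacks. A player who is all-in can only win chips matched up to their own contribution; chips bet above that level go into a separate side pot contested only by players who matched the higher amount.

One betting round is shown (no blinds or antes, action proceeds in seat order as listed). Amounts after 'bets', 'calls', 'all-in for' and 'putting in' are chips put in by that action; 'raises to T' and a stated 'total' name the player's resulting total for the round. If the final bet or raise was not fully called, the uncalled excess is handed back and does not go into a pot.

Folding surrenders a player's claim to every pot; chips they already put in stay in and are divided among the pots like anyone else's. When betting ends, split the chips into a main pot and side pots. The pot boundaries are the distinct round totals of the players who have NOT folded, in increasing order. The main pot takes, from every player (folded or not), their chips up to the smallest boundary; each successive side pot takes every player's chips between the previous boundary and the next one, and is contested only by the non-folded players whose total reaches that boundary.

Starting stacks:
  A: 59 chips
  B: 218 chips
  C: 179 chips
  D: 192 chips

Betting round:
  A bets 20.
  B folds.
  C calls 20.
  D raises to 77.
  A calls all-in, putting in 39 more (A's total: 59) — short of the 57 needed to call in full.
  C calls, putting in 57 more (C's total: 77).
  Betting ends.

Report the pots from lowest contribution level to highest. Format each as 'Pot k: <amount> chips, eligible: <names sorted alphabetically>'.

Contributions: A=59, C=77, D=77
Folded: B
Pot levels (distinct totals of non-folded players): 59, 77
Layer 1-59: 59 each from A, C, D = 59*3 = 177 chips; eligible A, C, D
Layer 60-77: 18 each from C, D = 18*2 = 36 chips; eligible C, D

Pot 1: 177 chips, eligible: A, C, D
Pot 2: 36 chips, eligible: C, D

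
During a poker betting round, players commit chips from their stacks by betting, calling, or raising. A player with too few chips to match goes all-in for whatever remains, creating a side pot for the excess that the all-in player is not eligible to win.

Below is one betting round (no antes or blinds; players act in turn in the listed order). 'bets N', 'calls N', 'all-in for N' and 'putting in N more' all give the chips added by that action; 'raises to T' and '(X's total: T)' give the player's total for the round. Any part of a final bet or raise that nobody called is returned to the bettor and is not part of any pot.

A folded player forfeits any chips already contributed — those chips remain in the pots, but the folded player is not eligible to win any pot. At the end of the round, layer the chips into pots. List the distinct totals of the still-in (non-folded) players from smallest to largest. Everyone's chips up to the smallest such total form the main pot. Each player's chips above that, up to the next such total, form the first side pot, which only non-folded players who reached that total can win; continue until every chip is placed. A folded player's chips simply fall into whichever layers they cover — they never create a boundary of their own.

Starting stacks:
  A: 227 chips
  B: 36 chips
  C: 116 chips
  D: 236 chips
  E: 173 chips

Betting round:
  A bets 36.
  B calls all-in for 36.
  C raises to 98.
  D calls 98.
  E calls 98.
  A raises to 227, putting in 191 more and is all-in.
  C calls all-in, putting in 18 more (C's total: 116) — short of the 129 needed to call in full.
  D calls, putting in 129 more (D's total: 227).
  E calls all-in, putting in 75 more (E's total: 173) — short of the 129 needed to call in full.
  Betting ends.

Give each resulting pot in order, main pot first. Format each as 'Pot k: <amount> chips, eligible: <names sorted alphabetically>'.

Pot 1: 180 chips, eligible: A, B, C, D, E
Pot 2: 320 chips, eligible: A, C, D, E
Pot 3: 171 chips, eligible: A, D, E
Pot 4: 108 chips, eligible: A, D

Derivation:
Contributions: A=227, B=36, C=116, D=227, E=173
Pot levels (distinct totals of non-folded players): 36, 116, 173, 227
Layer 1-36: 36 each from A, B, C, D, E = 36*5 = 180 chips; eligible A, B, C, D, E
Layer 37-116: 80 each from A, C, D, E = 80*4 = 320 chips; eligible A, C, D, E
Layer 117-173: 57 each from A, D, E = 57*3 = 171 chips; eligible A, D, E
Layer 174-227: 54 each from A, D = 54*2 = 108 chips; eligible A, D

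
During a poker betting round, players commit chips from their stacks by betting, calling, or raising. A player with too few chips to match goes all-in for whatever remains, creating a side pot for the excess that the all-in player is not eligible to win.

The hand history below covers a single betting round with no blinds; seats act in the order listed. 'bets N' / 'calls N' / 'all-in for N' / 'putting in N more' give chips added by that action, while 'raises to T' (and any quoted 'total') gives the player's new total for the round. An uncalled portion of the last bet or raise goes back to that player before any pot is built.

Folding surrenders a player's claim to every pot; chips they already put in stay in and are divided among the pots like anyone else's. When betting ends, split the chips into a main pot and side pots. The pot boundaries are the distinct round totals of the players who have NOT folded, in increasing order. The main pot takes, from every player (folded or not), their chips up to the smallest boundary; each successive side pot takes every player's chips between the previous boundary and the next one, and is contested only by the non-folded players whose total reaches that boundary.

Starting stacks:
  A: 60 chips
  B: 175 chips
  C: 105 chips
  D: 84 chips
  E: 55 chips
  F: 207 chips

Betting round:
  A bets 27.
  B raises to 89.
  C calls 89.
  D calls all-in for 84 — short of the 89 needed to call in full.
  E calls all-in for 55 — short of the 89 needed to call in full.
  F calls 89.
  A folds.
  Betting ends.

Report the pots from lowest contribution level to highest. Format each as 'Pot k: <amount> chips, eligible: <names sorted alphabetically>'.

Contributions: A=27, B=89, C=89, D=84, E=55, F=89
Folded: A
Pot levels (distinct totals of non-folded players): 55, 84, 89
Layer 1-55: A 27 + B 55 + C 55 + D 55 + E 55 + F 55 = 302 chips; eligible B, C, D, E, F
Layer 56-84: 29 each from B, C, D, F = 29*4 = 116 chips; eligible B, C, D, F
Layer 85-89: 5 each from B, C, F = 5*3 = 15 chips; eligible B, C, F

Pot 1: 302 chips, eligible: B, C, D, E, F
Pot 2: 116 chips, eligible: B, C, D, F
Pot 3: 15 chips, eligible: B, C, F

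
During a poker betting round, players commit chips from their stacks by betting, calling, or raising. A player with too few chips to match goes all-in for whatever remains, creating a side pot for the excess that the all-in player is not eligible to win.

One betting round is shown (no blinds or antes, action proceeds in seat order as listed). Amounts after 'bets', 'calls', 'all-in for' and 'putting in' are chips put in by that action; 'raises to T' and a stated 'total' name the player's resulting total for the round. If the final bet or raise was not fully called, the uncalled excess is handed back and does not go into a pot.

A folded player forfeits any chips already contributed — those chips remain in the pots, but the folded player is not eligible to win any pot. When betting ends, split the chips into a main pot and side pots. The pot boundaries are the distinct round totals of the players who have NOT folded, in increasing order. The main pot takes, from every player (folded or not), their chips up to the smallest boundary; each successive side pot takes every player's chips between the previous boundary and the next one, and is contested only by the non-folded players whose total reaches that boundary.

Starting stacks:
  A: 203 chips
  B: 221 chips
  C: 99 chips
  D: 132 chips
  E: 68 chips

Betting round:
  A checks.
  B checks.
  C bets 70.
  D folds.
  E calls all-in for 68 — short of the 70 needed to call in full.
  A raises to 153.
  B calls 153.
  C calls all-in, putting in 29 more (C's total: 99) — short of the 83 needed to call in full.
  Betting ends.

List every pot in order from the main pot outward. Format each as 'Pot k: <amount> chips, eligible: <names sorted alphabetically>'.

Contributions: A=153, B=153, C=99, E=68
Folded: D
Pot levels (distinct totals of non-folded players): 68, 99, 153
Layer 1-68: 68 each from A, B, C, E = 68*4 = 272 chips; eligible A, B, C, E
Layer 69-99: 31 each from A, B, C = 31*3 = 93 chips; eligible A, B, C
Layer 100-153: 54 each from A, B = 54*2 = 108 chips; eligible A, B

Pot 1: 272 chips, eligible: A, B, C, E
Pot 2: 93 chips, eligible: A, B, C
Pot 3: 108 chips, eligible: A, B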